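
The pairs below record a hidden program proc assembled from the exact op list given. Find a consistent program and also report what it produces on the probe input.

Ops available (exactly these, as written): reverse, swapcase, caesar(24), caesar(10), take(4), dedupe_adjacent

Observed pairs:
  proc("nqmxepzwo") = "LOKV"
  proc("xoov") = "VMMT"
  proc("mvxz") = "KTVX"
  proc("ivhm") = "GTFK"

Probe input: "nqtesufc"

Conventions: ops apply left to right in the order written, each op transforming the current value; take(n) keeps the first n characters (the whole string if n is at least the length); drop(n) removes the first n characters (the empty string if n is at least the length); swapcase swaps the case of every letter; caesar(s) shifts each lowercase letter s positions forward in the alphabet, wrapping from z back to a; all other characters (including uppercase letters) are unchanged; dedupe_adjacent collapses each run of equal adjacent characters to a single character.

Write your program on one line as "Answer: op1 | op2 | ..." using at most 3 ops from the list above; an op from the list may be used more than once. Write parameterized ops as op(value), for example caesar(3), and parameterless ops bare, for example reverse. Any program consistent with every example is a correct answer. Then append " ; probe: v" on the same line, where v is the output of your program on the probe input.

caesar(24) | take(4) | swapcase ; probe: "LORC"

Check, running the answer program on each example:
  "nqmxepzwo" -> "lokvcnxum" -> "lokv" -> "LOKV"
  "xoov" -> "vmmt" -> "vmmt" -> "VMMT"
  "mvxz" -> "ktvx" -> "ktvx" -> "KTVX"
  "ivhm" -> "gtfk" -> "gtfk" -> "GTFK"
  probe: "nqtesufc" -> "lorcqsda" -> "lorc" -> "LORC"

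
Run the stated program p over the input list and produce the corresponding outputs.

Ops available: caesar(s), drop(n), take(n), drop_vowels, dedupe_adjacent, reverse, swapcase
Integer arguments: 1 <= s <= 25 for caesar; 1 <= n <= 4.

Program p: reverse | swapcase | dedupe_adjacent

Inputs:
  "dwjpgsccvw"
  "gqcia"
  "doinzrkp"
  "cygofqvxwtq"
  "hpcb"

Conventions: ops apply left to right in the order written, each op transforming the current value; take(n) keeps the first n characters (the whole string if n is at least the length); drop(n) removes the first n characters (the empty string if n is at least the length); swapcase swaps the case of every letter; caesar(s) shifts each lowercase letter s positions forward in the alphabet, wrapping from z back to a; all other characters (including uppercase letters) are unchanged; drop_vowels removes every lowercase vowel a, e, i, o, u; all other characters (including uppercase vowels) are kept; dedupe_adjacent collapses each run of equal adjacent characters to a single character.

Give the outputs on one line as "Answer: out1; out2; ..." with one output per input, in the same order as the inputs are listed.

Execution, op by op:
  "dwjpgsccvw" -> "wvccsgpjwd" -> "WVCCSGPJWD" -> "WVCSGPJWD"
  "gqcia" -> "aicqg" -> "AICQG" -> "AICQG"
  "doinzrkp" -> "pkrzniod" -> "PKRZNIOD" -> "PKRZNIOD"
  "cygofqvxwtq" -> "qtwxvqfogyc" -> "QTWXVQFOGYC" -> "QTWXVQFOGYC"
  "hpcb" -> "bcph" -> "BCPH" -> "BCPH"

"WVCSGPJWD"; "AICQG"; "PKRZNIOD"; "QTWXVQFOGYC"; "BCPH"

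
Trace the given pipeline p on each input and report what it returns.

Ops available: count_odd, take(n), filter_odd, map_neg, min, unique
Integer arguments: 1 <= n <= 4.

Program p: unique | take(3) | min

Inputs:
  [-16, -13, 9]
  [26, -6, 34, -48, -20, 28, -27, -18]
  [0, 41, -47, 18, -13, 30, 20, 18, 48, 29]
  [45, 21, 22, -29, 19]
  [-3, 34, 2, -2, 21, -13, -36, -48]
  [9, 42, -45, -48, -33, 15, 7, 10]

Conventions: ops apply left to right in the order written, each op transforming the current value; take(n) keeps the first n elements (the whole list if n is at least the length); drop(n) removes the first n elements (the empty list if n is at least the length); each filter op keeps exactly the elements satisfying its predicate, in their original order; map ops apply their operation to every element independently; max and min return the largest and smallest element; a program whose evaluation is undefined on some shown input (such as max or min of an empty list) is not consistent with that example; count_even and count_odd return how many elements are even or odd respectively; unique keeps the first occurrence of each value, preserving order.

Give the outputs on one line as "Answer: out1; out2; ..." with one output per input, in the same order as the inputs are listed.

Execution, op by op:
  [-16, -13, 9] -> [-16, -13, 9] -> [-16, -13, 9] -> -16
  [26, -6, 34, -48, -20, 28, -27, -18] -> [26, -6, 34, -48, -20, 28, -27, -18] -> [26, -6, 34] -> -6
  [0, 41, -47, 18, -13, 30, 20, 18, 48, 29] -> [0, 41, -47, 18, -13, 30, 20, 48, 29] -> [0, 41, -47] -> -47
  [45, 21, 22, -29, 19] -> [45, 21, 22, -29, 19] -> [45, 21, 22] -> 21
  [-3, 34, 2, -2, 21, -13, -36, -48] -> [-3, 34, 2, -2, 21, -13, -36, -48] -> [-3, 34, 2] -> -3
  [9, 42, -45, -48, -33, 15, 7, 10] -> [9, 42, -45, -48, -33, 15, 7, 10] -> [9, 42, -45] -> -45

-16; -6; -47; 21; -3; -45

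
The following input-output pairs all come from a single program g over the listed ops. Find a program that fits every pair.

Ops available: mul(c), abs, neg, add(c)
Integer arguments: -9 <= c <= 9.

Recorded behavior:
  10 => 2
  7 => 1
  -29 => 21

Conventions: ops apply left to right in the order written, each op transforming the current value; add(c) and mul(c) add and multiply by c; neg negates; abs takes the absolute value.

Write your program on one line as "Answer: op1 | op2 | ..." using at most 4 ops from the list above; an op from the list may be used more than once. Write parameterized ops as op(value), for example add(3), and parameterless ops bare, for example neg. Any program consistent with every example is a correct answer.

abs | add(-1) | add(-7) | abs

Check, running the answer program on each example:
  10 -> 10 -> 9 -> 2 -> 2
  7 -> 7 -> 6 -> -1 -> 1
  -29 -> 29 -> 28 -> 21 -> 21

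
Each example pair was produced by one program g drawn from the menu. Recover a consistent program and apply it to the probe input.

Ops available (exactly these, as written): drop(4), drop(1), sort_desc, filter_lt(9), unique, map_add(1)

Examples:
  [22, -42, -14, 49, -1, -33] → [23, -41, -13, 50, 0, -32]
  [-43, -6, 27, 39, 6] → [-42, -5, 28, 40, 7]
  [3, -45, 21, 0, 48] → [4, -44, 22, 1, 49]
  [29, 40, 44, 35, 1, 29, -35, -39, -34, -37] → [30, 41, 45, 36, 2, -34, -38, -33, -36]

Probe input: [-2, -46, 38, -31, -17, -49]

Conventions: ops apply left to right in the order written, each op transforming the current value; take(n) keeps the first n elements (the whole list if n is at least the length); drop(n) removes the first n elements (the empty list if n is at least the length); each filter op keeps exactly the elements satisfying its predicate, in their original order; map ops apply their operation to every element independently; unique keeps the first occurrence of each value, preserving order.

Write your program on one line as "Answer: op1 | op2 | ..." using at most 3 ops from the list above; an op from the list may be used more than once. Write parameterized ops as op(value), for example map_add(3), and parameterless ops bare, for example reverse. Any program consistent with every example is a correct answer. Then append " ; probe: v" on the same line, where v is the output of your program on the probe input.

map_add(1) | unique ; probe: [-1, -45, 39, -30, -16, -48]

Check, running the answer program on each example:
  [22, -42, -14, 49, -1, -33] -> [23, -41, -13, 50, 0, -32] -> [23, -41, -13, 50, 0, -32]
  [-43, -6, 27, 39, 6] -> [-42, -5, 28, 40, 7] -> [-42, -5, 28, 40, 7]
  [3, -45, 21, 0, 48] -> [4, -44, 22, 1, 49] -> [4, -44, 22, 1, 49]
  [29, 40, 44, 35, 1, 29, -35, -39, -34, -37] -> [30, 41, 45, 36, 2, 30, -34, -38, -33, -36] -> [30, 41, 45, 36, 2, -34, -38, -33, -36]
  probe: [-2, -46, 38, -31, -17, -49] -> [-1, -45, 39, -30, -16, -48] -> [-1, -45, 39, -30, -16, -48]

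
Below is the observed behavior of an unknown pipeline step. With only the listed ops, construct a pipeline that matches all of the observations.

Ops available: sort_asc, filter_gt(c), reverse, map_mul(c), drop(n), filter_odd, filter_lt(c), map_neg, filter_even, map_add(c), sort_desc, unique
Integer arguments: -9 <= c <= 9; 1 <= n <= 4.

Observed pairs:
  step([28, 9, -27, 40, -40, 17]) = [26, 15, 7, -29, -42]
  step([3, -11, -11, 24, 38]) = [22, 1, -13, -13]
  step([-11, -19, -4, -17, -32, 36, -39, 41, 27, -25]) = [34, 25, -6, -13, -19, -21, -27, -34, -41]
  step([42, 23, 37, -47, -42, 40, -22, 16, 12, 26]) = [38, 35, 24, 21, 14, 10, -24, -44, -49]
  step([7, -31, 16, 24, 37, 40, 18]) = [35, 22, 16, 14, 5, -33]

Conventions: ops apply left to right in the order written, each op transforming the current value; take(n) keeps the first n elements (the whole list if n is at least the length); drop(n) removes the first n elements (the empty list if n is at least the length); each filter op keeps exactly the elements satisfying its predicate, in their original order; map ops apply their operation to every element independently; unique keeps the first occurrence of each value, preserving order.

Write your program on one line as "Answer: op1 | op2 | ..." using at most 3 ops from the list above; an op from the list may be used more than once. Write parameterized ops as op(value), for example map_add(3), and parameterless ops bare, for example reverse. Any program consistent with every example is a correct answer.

map_add(-2) | sort_desc | drop(1)

Check, running the answer program on each example:
  [28, 9, -27, 40, -40, 17] -> [26, 7, -29, 38, -42, 15] -> [38, 26, 15, 7, -29, -42] -> [26, 15, 7, -29, -42]
  [3, -11, -11, 24, 38] -> [1, -13, -13, 22, 36] -> [36, 22, 1, -13, -13] -> [22, 1, -13, -13]
  [-11, -19, -4, -17, -32, 36, -39, 41, 27, -25] -> [-13, -21, -6, -19, -34, 34, -41, 39, 25, -27] -> [39, 34, 25, -6, -13, -19, -21, -27, -34, -41] -> [34, 25, -6, -13, -19, -21, -27, -34, -41]
  [42, 23, 37, -47, -42, 40, -22, 16, 12, 26] -> [40, 21, 35, -49, -44, 38, -24, 14, 10, 24] -> [40, 38, 35, 24, 21, 14, 10, -24, -44, -49] -> [38, 35, 24, 21, 14, 10, -24, -44, -49]
  [7, -31, 16, 24, 37, 40, 18] -> [5, -33, 14, 22, 35, 38, 16] -> [38, 35, 22, 16, 14, 5, -33] -> [35, 22, 16, 14, 5, -33]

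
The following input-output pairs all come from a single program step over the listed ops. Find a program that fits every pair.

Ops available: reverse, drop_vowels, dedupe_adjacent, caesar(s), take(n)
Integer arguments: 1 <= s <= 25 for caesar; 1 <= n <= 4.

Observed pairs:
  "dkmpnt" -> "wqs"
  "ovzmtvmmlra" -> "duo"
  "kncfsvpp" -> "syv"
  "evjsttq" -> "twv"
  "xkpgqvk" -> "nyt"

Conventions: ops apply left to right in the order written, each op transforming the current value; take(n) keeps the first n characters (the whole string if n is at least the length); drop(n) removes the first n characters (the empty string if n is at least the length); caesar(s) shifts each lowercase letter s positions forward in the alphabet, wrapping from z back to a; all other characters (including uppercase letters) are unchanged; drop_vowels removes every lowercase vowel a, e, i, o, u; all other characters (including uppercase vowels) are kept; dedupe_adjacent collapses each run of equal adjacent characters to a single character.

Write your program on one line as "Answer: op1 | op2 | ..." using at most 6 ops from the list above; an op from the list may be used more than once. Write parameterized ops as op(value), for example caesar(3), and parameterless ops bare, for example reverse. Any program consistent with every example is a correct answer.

dedupe_adjacent | reverse | caesar(6) | caesar(23) | take(3)

Check, running the answer program on each example:
  "dkmpnt" -> "dkmpnt" -> "tnpmkd" -> "ztvsqj" -> "wqspng" -> "wqs"
  "ovzmtvmmlra" -> "ovzmtvmlra" -> "arlmvtmzvo" -> "gxrsbzsfbu" -> "duopywpcyr" -> "duo"
  "kncfsvpp" -> "kncfsvp" -> "pvsfcnk" -> "vbylitq" -> "syvifqn" -> "syv"
  "evjsttq" -> "evjstq" -> "qtsjve" -> "wzypbk" -> "twvmyh" -> "twv"
  "xkpgqvk" -> "xkpgqvk" -> "kvqgpkx" -> "qbwmvqd" -> "nytjsna" -> "nyt"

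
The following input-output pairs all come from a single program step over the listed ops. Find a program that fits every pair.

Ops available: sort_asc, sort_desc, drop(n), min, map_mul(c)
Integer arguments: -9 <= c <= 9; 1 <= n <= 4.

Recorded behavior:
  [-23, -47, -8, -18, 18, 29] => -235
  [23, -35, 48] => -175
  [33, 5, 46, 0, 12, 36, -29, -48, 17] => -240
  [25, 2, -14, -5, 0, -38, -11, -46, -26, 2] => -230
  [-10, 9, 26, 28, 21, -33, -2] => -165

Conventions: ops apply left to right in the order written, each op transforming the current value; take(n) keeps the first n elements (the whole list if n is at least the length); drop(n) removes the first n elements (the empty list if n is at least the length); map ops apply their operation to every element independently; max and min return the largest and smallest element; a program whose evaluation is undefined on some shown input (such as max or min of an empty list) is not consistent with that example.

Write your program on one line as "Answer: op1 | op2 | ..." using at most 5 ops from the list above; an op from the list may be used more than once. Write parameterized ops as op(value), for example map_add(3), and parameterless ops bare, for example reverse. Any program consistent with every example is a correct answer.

sort_asc | map_mul(-5) | map_mul(-1) | min

Check, running the answer program on each example:
  [-23, -47, -8, -18, 18, 29] -> [-47, -23, -18, -8, 18, 29] -> [235, 115, 90, 40, -90, -145] -> [-235, -115, -90, -40, 90, 145] -> -235
  [23, -35, 48] -> [-35, 23, 48] -> [175, -115, -240] -> [-175, 115, 240] -> -175
  [33, 5, 46, 0, 12, 36, -29, -48, 17] -> [-48, -29, 0, 5, 12, 17, 33, 36, 46] -> [240, 145, 0, -25, -60, -85, -165, -180, -230] -> [-240, -145, 0, 25, 60, 85, 165, 180, 230] -> -240
  [25, 2, -14, -5, 0, -38, -11, -46, -26, 2] -> [-46, -38, -26, -14, -11, -5, 0, 2, 2, 25] -> [230, 190, 130, 70, 55, 25, 0, -10, -10, -125] -> [-230, -190, -130, -70, -55, -25, 0, 10, 10, 125] -> -230
  [-10, 9, 26, 28, 21, -33, -2] -> [-33, -10, -2, 9, 21, 26, 28] -> [165, 50, 10, -45, -105, -130, -140] -> [-165, -50, -10, 45, 105, 130, 140] -> -165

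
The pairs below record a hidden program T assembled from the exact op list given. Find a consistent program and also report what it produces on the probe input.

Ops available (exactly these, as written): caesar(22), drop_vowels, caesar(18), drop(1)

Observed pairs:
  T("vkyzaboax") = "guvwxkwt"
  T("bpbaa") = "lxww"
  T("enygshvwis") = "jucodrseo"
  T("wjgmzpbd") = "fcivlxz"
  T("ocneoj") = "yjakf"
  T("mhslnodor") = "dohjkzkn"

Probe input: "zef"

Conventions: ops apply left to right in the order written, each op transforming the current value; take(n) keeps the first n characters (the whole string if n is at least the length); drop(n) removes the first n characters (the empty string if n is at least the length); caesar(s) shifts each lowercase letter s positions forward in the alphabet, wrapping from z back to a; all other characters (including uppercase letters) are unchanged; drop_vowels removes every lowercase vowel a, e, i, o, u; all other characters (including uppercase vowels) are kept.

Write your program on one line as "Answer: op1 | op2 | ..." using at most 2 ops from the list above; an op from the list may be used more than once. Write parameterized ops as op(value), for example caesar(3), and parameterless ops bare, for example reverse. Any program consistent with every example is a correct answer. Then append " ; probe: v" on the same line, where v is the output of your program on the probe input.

caesar(22) | drop(1) ; probe: "ab"

Check, running the answer program on each example:
  "vkyzaboax" -> "rguvwxkwt" -> "guvwxkwt"
  "bpbaa" -> "xlxww" -> "lxww"
  "enygshvwis" -> "ajucodrseo" -> "jucodrseo"
  "wjgmzpbd" -> "sfcivlxz" -> "fcivlxz"
  "ocneoj" -> "kyjakf" -> "yjakf"
  "mhslnodor" -> "idohjkzkn" -> "dohjkzkn"
  probe: "zef" -> "vab" -> "ab"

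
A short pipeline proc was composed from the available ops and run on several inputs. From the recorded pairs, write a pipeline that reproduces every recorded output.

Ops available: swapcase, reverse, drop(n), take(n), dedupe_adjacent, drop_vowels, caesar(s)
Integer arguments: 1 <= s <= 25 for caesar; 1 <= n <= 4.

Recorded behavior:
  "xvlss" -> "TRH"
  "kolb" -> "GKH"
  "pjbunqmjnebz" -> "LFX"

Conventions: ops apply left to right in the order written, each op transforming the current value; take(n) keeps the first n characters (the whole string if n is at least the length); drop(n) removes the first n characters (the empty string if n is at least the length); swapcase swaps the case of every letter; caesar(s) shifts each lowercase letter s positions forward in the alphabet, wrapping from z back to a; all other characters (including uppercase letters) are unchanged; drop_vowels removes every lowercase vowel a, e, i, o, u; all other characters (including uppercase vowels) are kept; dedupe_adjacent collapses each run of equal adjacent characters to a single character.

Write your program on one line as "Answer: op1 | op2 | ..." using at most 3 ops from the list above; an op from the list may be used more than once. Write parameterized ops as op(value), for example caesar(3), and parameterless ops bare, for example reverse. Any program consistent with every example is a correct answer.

caesar(22) | swapcase | take(3)

Check, running the answer program on each example:
  "xvlss" -> "trhoo" -> "TRHOO" -> "TRH"
  "kolb" -> "gkhx" -> "GKHX" -> "GKH"
  "pjbunqmjnebz" -> "lfxqjmifjaxv" -> "LFXQJMIFJAXV" -> "LFX"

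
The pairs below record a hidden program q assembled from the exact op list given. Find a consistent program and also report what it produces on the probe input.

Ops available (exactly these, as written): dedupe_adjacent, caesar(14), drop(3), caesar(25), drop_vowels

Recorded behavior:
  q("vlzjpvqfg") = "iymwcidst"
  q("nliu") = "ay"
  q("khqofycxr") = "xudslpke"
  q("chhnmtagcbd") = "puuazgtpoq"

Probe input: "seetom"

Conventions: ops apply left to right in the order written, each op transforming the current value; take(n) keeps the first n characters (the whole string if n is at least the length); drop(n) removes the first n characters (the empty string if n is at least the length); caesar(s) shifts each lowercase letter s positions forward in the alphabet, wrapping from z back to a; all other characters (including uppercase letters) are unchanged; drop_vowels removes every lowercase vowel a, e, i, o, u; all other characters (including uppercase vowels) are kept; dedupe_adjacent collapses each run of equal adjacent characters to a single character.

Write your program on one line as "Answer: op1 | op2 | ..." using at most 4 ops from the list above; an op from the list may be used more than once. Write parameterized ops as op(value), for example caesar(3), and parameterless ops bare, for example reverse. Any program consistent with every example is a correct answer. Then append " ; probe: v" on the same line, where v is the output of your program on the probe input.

drop_vowels | caesar(14) | caesar(25) ; probe: "fgz"

Check, running the answer program on each example:
  "vlzjpvqfg" -> "vlzjpvqfg" -> "jznxdjetu" -> "iymwcidst"
  "nliu" -> "nl" -> "bz" -> "ay"
  "khqofycxr" -> "khqfycxr" -> "yvetmqlf" -> "xudslpke"
  "chhnmtagcbd" -> "chhnmtgcbd" -> "qvvbahuqpr" -> "puuazgtpoq"
  probe: "seetom" -> "stm" -> "gha" -> "fgz"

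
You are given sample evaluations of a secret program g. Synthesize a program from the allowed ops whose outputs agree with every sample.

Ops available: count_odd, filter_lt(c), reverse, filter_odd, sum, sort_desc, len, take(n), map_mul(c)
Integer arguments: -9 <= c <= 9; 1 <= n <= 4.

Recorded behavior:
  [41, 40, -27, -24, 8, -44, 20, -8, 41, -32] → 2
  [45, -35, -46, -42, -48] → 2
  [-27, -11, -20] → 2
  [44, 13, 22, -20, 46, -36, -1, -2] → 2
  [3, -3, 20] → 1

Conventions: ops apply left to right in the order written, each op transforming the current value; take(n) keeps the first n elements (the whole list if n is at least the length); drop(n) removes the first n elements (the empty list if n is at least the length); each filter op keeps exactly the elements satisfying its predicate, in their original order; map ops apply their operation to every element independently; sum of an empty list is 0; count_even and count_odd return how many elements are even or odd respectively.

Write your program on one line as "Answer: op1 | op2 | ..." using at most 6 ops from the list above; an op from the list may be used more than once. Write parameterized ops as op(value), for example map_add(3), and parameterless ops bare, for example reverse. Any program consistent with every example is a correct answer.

sort_desc | filter_lt(1) | reverse | take(2) | len

Check, running the answer program on each example:
  [41, 40, -27, -24, 8, -44, 20, -8, 41, -32] -> [41, 41, 40, 20, 8, -8, -24, -27, -32, -44] -> [-8, -24, -27, -32, -44] -> [-44, -32, -27, -24, -8] -> [-44, -32] -> 2
  [45, -35, -46, -42, -48] -> [45, -35, -42, -46, -48] -> [-35, -42, -46, -48] -> [-48, -46, -42, -35] -> [-48, -46] -> 2
  [-27, -11, -20] -> [-11, -20, -27] -> [-11, -20, -27] -> [-27, -20, -11] -> [-27, -20] -> 2
  [44, 13, 22, -20, 46, -36, -1, -2] -> [46, 44, 22, 13, -1, -2, -20, -36] -> [-1, -2, -20, -36] -> [-36, -20, -2, -1] -> [-36, -20] -> 2
  [3, -3, 20] -> [20, 3, -3] -> [-3] -> [-3] -> [-3] -> 1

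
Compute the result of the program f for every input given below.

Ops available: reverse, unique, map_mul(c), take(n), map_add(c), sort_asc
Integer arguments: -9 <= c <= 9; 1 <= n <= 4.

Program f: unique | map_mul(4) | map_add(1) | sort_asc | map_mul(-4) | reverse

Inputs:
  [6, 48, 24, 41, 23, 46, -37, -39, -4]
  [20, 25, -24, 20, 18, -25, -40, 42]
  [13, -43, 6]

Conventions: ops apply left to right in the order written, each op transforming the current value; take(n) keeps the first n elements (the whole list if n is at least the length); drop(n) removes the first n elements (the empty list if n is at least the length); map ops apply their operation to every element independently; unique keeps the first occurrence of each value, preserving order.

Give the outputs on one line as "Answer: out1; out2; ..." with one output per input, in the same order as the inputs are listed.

Execution, op by op:
  [6, 48, 24, 41, 23, 46, -37, -39, -4] -> [6, 48, 24, 41, 23, 46, -37, -39, -4] -> [24, 192, 96, 164, 92, 184, -148, -156, -16] -> [25, 193, 97, 165, 93, 185, -147, -155, -15] -> [-155, -147, -15, 25, 93, 97, 165, 185, 193] -> [620, 588, 60, -100, -372, -388, -660, -740, -772] -> [-772, -740, -660, -388, -372, -100, 60, 588, 620]
  [20, 25, -24, 20, 18, -25, -40, 42] -> [20, 25, -24, 18, -25, -40, 42] -> [80, 100, -96, 72, -100, -160, 168] -> [81, 101, -95, 73, -99, -159, 169] -> [-159, -99, -95, 73, 81, 101, 169] -> [636, 396, 380, -292, -324, -404, -676] -> [-676, -404, -324, -292, 380, 396, 636]
  [13, -43, 6] -> [13, -43, 6] -> [52, -172, 24] -> [53, -171, 25] -> [-171, 25, 53] -> [684, -100, -212] -> [-212, -100, 684]

[-772, -740, -660, -388, -372, -100, 60, 588, 620]; [-676, -404, -324, -292, 380, 396, 636]; [-212, -100, 684]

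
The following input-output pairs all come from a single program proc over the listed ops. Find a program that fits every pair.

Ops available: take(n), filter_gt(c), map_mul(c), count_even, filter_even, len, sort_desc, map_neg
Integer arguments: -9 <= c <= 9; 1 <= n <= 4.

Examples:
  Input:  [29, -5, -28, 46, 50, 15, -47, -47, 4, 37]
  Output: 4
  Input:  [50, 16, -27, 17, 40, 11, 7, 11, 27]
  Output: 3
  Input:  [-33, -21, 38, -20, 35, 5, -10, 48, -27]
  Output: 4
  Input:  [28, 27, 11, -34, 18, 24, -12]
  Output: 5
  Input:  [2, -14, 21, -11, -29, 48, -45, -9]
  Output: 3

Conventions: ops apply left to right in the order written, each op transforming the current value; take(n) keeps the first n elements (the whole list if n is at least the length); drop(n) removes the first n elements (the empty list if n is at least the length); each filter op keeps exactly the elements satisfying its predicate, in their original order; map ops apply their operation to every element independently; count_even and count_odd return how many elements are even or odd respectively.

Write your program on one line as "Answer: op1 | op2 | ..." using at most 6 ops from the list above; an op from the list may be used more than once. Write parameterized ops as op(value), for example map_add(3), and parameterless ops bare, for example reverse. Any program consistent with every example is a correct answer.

sort_desc | map_neg | filter_even | map_neg | len

Check, running the answer program on each example:
  [29, -5, -28, 46, 50, 15, -47, -47, 4, 37] -> [50, 46, 37, 29, 15, 4, -5, -28, -47, -47] -> [-50, -46, -37, -29, -15, -4, 5, 28, 47, 47] -> [-50, -46, -4, 28] -> [50, 46, 4, -28] -> 4
  [50, 16, -27, 17, 40, 11, 7, 11, 27] -> [50, 40, 27, 17, 16, 11, 11, 7, -27] -> [-50, -40, -27, -17, -16, -11, -11, -7, 27] -> [-50, -40, -16] -> [50, 40, 16] -> 3
  [-33, -21, 38, -20, 35, 5, -10, 48, -27] -> [48, 38, 35, 5, -10, -20, -21, -27, -33] -> [-48, -38, -35, -5, 10, 20, 21, 27, 33] -> [-48, -38, 10, 20] -> [48, 38, -10, -20] -> 4
  [28, 27, 11, -34, 18, 24, -12] -> [28, 27, 24, 18, 11, -12, -34] -> [-28, -27, -24, -18, -11, 12, 34] -> [-28, -24, -18, 12, 34] -> [28, 24, 18, -12, -34] -> 5
  [2, -14, 21, -11, -29, 48, -45, -9] -> [48, 21, 2, -9, -11, -14, -29, -45] -> [-48, -21, -2, 9, 11, 14, 29, 45] -> [-48, -2, 14] -> [48, 2, -14] -> 3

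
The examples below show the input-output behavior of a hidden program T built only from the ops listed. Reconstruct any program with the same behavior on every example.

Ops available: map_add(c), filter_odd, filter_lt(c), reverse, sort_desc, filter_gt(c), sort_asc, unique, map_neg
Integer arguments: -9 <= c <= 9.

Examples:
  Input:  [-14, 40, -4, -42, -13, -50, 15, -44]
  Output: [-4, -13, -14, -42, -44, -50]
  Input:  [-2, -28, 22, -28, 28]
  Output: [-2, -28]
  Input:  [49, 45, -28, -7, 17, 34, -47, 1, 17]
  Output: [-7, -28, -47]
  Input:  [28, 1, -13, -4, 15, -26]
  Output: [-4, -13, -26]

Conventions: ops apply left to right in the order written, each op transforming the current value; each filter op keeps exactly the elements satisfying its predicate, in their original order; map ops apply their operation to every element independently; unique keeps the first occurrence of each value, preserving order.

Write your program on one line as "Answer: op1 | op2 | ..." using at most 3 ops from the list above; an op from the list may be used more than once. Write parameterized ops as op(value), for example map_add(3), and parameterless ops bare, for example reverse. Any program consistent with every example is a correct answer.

sort_desc | filter_lt(-1) | unique

Check, running the answer program on each example:
  [-14, 40, -4, -42, -13, -50, 15, -44] -> [40, 15, -4, -13, -14, -42, -44, -50] -> [-4, -13, -14, -42, -44, -50] -> [-4, -13, -14, -42, -44, -50]
  [-2, -28, 22, -28, 28] -> [28, 22, -2, -28, -28] -> [-2, -28, -28] -> [-2, -28]
  [49, 45, -28, -7, 17, 34, -47, 1, 17] -> [49, 45, 34, 17, 17, 1, -7, -28, -47] -> [-7, -28, -47] -> [-7, -28, -47]
  [28, 1, -13, -4, 15, -26] -> [28, 15, 1, -4, -13, -26] -> [-4, -13, -26] -> [-4, -13, -26]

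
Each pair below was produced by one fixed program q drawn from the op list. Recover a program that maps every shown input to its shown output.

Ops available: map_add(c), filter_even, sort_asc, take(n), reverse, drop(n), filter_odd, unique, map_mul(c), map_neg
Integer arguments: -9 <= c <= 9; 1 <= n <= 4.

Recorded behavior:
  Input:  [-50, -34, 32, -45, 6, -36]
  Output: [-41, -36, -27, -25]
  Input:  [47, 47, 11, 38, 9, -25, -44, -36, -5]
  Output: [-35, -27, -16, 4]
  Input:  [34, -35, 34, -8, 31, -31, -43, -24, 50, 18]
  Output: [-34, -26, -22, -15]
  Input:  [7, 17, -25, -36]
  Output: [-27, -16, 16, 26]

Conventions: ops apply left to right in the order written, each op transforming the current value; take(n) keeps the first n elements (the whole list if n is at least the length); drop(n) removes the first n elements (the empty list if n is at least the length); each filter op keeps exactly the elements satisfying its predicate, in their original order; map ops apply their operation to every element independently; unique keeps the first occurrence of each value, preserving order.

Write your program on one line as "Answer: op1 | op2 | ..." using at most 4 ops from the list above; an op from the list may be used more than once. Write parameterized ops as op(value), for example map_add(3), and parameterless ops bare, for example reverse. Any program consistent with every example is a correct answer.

sort_asc | take(4) | map_add(9)

Check, running the answer program on each example:
  [-50, -34, 32, -45, 6, -36] -> [-50, -45, -36, -34, 6, 32] -> [-50, -45, -36, -34] -> [-41, -36, -27, -25]
  [47, 47, 11, 38, 9, -25, -44, -36, -5] -> [-44, -36, -25, -5, 9, 11, 38, 47, 47] -> [-44, -36, -25, -5] -> [-35, -27, -16, 4]
  [34, -35, 34, -8, 31, -31, -43, -24, 50, 18] -> [-43, -35, -31, -24, -8, 18, 31, 34, 34, 50] -> [-43, -35, -31, -24] -> [-34, -26, -22, -15]
  [7, 17, -25, -36] -> [-36, -25, 7, 17] -> [-36, -25, 7, 17] -> [-27, -16, 16, 26]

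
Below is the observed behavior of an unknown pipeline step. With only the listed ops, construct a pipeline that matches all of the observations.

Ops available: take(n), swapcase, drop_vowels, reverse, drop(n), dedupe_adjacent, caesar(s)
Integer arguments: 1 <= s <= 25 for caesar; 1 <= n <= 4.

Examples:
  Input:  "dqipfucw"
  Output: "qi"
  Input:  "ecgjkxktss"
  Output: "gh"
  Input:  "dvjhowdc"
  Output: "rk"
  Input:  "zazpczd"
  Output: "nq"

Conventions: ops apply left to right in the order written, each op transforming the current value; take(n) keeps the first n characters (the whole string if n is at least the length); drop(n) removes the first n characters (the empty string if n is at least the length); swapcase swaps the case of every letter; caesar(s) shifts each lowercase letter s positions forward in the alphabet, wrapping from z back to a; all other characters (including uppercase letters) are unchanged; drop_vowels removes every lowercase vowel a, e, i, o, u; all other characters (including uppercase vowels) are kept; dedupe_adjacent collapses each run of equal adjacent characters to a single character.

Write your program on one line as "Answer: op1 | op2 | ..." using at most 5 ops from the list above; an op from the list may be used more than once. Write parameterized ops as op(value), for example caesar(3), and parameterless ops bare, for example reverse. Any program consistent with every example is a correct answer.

drop(3) | reverse | caesar(14) | take(3) | drop(1)

Check, running the answer program on each example:
  "dqipfucw" -> "pfucw" -> "wcufp" -> "kqitd" -> "kqi" -> "qi"
  "ecgjkxktss" -> "jkxktss" -> "sstkxkj" -> "gghylyx" -> "ggh" -> "gh"
  "dvjhowdc" -> "howdc" -> "cdwoh" -> "qrkcv" -> "qrk" -> "rk"
  "zazpczd" -> "pczd" -> "dzcp" -> "rnqd" -> "rnq" -> "nq"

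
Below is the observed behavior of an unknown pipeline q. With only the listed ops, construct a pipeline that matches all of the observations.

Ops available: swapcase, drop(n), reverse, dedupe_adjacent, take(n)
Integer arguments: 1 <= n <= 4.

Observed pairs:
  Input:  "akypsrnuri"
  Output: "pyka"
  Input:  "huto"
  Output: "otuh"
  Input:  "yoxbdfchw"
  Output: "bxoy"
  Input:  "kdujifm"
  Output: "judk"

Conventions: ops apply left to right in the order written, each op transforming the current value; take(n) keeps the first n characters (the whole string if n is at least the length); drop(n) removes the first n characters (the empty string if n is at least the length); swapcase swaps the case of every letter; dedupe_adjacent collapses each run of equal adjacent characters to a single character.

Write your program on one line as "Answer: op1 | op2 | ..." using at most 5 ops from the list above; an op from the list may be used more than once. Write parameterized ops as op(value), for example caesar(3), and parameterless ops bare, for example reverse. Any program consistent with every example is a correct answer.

swapcase | take(4) | swapcase | reverse

Check, running the answer program on each example:
  "akypsrnuri" -> "AKYPSRNURI" -> "AKYP" -> "akyp" -> "pyka"
  "huto" -> "HUTO" -> "HUTO" -> "huto" -> "otuh"
  "yoxbdfchw" -> "YOXBDFCHW" -> "YOXB" -> "yoxb" -> "bxoy"
  "kdujifm" -> "KDUJIFM" -> "KDUJ" -> "kduj" -> "judk"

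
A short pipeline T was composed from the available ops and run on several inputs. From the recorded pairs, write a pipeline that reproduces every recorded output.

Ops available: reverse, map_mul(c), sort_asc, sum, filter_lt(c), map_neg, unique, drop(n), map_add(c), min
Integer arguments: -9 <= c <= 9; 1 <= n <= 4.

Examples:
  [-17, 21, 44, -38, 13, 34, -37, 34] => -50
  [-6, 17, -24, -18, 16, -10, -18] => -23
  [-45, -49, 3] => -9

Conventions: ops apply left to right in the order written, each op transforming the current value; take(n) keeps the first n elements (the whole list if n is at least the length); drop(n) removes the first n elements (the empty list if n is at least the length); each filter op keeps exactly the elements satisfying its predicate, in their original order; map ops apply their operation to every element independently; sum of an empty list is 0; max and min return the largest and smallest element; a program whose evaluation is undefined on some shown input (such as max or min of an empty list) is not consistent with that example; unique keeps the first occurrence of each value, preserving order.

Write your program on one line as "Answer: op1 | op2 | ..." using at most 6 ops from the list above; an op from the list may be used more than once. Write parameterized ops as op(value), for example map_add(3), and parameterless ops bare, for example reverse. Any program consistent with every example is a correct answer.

reverse | map_neg | unique | reverse | map_add(-6) | min

Check, running the answer program on each example:
  [-17, 21, 44, -38, 13, 34, -37, 34] -> [34, -37, 34, 13, -38, 44, 21, -17] -> [-34, 37, -34, -13, 38, -44, -21, 17] -> [-34, 37, -13, 38, -44, -21, 17] -> [17, -21, -44, 38, -13, 37, -34] -> [11, -27, -50, 32, -19, 31, -40] -> -50
  [-6, 17, -24, -18, 16, -10, -18] -> [-18, -10, 16, -18, -24, 17, -6] -> [18, 10, -16, 18, 24, -17, 6] -> [18, 10, -16, 24, -17, 6] -> [6, -17, 24, -16, 10, 18] -> [0, -23, 18, -22, 4, 12] -> -23
  [-45, -49, 3] -> [3, -49, -45] -> [-3, 49, 45] -> [-3, 49, 45] -> [45, 49, -3] -> [39, 43, -9] -> -9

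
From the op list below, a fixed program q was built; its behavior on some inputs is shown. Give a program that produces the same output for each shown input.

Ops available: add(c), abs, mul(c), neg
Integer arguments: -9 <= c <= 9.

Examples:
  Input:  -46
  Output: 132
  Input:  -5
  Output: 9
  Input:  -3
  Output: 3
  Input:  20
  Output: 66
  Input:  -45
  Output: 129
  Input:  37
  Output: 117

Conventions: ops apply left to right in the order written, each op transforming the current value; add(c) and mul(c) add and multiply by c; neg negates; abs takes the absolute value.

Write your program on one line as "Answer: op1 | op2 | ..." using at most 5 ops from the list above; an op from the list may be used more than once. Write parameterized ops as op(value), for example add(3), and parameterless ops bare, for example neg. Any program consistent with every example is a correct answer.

neg | mul(3) | add(-6) | abs

Check, running the answer program on each example:
  -46 -> 46 -> 138 -> 132 -> 132
  -5 -> 5 -> 15 -> 9 -> 9
  -3 -> 3 -> 9 -> 3 -> 3
  20 -> -20 -> -60 -> -66 -> 66
  -45 -> 45 -> 135 -> 129 -> 129
  37 -> -37 -> -111 -> -117 -> 117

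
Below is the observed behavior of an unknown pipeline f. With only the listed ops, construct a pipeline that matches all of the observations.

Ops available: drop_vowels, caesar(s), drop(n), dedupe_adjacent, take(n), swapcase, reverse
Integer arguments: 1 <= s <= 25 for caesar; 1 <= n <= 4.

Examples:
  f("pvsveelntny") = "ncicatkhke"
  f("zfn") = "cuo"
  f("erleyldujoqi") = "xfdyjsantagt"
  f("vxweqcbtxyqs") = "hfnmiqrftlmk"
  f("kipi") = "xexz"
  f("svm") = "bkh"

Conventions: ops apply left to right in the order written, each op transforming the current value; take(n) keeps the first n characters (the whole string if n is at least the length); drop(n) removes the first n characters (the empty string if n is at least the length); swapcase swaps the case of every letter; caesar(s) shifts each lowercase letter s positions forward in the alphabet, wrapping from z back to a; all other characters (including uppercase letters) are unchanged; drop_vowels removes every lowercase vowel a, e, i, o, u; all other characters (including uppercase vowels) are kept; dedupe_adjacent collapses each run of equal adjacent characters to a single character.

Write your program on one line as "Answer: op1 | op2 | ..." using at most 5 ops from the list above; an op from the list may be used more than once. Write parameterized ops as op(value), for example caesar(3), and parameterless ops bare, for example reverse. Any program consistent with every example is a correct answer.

caesar(18) | dedupe_adjacent | caesar(23) | reverse

Check, running the answer program on each example:
  "pvsveelntny" -> "hnknwwdflfq" -> "hnknwdflfq" -> "ekhktacicn" -> "ncicatkhke"
  "zfn" -> "rxf" -> "rxf" -> "ouc" -> "cuo"
  "erleyldujoqi" -> "wjdwqdvmbgia" -> "wjdwqdvmbgia" -> "tgatnasjydfx" -> "xfdyjsantagt"
  "vxweqcbtxyqs" -> "npowiutlpqik" -> "npowiutlpqik" -> "kmltfrqimnfh" -> "hfnmiqrftlmk"
  "kipi" -> "caha" -> "caha" -> "zxex" -> "xexz"
  "svm" -> "kne" -> "kne" -> "hkb" -> "bkh"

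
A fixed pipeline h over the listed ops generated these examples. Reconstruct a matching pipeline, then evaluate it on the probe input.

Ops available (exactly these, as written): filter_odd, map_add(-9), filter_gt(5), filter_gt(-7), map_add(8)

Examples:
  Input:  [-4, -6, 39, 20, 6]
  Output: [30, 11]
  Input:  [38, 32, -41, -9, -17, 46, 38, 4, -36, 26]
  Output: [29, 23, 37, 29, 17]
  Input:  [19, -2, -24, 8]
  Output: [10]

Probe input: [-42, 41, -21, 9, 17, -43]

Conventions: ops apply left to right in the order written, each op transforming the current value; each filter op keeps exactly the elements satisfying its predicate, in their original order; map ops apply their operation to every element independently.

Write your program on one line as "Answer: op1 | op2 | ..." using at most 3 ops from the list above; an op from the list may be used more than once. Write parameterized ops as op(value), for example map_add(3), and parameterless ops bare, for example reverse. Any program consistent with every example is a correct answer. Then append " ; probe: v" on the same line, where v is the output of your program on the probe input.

map_add(-9) | filter_gt(5) ; probe: [32, 8]

Check, running the answer program on each example:
  [-4, -6, 39, 20, 6] -> [-13, -15, 30, 11, -3] -> [30, 11]
  [38, 32, -41, -9, -17, 46, 38, 4, -36, 26] -> [29, 23, -50, -18, -26, 37, 29, -5, -45, 17] -> [29, 23, 37, 29, 17]
  [19, -2, -24, 8] -> [10, -11, -33, -1] -> [10]
  probe: [-42, 41, -21, 9, 17, -43] -> [-51, 32, -30, 0, 8, -52] -> [32, 8]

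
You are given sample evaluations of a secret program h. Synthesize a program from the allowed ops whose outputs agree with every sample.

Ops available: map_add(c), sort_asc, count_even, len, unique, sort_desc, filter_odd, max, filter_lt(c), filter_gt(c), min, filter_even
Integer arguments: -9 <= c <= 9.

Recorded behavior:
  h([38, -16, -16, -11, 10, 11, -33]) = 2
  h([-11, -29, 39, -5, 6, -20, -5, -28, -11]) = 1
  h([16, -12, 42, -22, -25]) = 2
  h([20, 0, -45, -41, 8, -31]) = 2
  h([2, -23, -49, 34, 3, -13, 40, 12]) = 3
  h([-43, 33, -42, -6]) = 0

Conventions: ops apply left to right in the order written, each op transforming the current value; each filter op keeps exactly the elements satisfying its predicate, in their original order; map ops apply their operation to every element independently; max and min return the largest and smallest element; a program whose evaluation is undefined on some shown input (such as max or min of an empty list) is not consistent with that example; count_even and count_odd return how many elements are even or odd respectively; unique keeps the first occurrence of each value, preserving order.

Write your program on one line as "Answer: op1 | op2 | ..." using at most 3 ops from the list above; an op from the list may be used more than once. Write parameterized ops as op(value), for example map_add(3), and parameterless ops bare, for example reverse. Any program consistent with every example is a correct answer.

filter_gt(3) | filter_even | count_even

Check, running the answer program on each example:
  [38, -16, -16, -11, 10, 11, -33] -> [38, 10, 11] -> [38, 10] -> 2
  [-11, -29, 39, -5, 6, -20, -5, -28, -11] -> [39, 6] -> [6] -> 1
  [16, -12, 42, -22, -25] -> [16, 42] -> [16, 42] -> 2
  [20, 0, -45, -41, 8, -31] -> [20, 8] -> [20, 8] -> 2
  [2, -23, -49, 34, 3, -13, 40, 12] -> [34, 40, 12] -> [34, 40, 12] -> 3
  [-43, 33, -42, -6] -> [33] -> [] -> 0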